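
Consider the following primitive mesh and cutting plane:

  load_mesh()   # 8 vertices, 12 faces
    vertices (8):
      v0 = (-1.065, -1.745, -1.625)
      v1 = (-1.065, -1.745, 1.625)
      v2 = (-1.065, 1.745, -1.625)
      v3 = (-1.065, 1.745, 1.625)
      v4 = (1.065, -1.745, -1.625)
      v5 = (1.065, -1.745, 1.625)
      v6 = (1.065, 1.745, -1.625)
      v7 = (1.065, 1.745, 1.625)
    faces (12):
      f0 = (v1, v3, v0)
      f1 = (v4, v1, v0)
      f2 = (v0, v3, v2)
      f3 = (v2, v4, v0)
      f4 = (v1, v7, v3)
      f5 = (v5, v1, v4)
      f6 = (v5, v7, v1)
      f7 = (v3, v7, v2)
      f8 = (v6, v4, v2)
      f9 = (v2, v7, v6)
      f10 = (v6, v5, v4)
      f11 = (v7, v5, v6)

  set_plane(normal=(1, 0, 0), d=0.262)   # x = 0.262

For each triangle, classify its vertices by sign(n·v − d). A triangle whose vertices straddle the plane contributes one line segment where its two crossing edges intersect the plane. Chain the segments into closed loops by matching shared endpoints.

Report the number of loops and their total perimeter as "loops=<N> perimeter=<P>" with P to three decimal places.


Straddling triangles (8 of 12):
  (v4,v1,v0) [+--] → (0.262, -1.745, -0.399765)–(0.262, -1.745, -1.625)  len=1.2252
  (v2,v4,v0) [-+-] → (0.262, -0.429286, -1.625)–(0.262, -1.745, -1.625)  len=1.3157
  (v1,v7,v3) [-+-] → (0.262, 0.429286, 1.625)–(0.262, 1.745, 1.625)  len=1.3157
  (v5,v1,v4) [+-+] → (0.262, -1.745, 1.625)–(0.262, -1.745, -0.399765)  len=2.0248
  (v5,v7,v1) [++-] → (0.262, 0.429286, 1.625)–(0.262, -1.745, 1.625)  len=2.1743
  (v3,v7,v2) [-+-] → (0.262, 1.745, 1.625)–(0.262, 1.745, 0.399765)  len=1.2252
  (v6,v4,v2) [++-] → (0.262, -0.429286, -1.625)–(0.262, 1.745, -1.625)  len=2.1743
  (v2,v7,v6) [-++] → (0.262, 1.745, 0.399765)–(0.262, 1.745, -1.625)  len=2.0248

Chained into 1 loop(s):
  loop 1: 8 segments, perimeter = 13.4800
Total perimeter = 13.480

loops=1 perimeter=13.480


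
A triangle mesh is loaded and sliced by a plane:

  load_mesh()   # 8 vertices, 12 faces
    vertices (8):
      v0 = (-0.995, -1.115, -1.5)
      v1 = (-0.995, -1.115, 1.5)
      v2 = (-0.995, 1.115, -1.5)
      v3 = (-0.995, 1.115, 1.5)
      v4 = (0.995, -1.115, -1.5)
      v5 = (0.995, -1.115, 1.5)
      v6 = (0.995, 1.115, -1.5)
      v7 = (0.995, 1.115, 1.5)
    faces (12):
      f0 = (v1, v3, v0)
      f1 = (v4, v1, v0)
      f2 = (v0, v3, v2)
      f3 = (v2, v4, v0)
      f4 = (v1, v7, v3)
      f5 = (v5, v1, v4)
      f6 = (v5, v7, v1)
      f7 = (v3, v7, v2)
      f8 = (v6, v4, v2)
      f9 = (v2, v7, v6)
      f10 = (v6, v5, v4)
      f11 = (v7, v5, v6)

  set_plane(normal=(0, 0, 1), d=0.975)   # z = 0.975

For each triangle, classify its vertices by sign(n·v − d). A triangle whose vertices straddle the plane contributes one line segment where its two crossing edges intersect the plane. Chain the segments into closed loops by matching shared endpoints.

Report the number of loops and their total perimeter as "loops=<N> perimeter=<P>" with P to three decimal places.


Straddling triangles (8 of 12):
  (v1,v3,v0) [++-] → (-0.995, 0.72475, 0.975)–(-0.995, -1.115, 0.975)  len=1.8397
  (v4,v1,v0) [-+-] → (-0.64675, -1.115, 0.975)–(-0.995, -1.115, 0.975)  len=0.3482
  (v0,v3,v2) [-+-] → (-0.995, 0.72475, 0.975)–(-0.995, 1.115, 0.975)  len=0.3902
  (v5,v1,v4) [++-] → (-0.64675, -1.115, 0.975)–(0.995, -1.115, 0.975)  len=1.6418
  (v3,v7,v2) [++-] → (0.64675, 1.115, 0.975)–(-0.995, 1.115, 0.975)  len=1.6418
  (v2,v7,v6) [-+-] → (0.64675, 1.115, 0.975)–(0.995, 1.115, 0.975)  len=0.3482
  (v6,v5,v4) [-+-] → (0.995, -0.72475, 0.975)–(0.995, -1.115, 0.975)  len=0.3902
  (v7,v5,v6) [++-] → (0.995, -0.72475, 0.975)–(0.995, 1.115, 0.975)  len=1.8397

Chained into 1 loop(s):
  loop 1: 8 segments, perimeter = 8.4400
Total perimeter = 8.440

loops=1 perimeter=8.440


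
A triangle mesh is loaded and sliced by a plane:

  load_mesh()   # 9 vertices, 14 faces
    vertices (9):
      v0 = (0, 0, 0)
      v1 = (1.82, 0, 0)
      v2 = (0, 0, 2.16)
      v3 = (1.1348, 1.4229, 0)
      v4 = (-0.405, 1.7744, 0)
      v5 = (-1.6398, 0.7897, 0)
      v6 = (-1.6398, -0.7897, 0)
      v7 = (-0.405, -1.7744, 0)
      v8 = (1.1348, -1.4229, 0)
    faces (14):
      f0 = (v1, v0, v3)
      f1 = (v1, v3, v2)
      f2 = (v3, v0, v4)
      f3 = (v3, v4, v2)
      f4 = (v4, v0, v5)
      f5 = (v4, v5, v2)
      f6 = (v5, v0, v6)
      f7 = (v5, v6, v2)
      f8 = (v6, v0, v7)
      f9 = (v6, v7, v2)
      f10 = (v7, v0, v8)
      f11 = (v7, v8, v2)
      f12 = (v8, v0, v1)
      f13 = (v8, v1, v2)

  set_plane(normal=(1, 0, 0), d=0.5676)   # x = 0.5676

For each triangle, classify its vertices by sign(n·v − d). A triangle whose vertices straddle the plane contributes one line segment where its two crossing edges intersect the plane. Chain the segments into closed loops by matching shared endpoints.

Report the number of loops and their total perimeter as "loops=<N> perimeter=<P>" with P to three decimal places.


loops=1 perimeter=7.481

Straddling triangles (8 of 14):
  (v1,v0,v3) [+-+] → (0.5676, 0, 0)–(0.5676, 0.711701, 0)  len=0.7117
  (v1,v3,v2) [++-] → (0.5676, 0.711701, 1.07962)–(0.5676, 0, 1.48636)  len=0.8197
  (v3,v0,v4) [+--] → (0.5676, 0.711701, 0)–(0.5676, 1.55238, 0)  len=0.8407
  (v3,v4,v2) [+--] → (0.5676, 1.55238, 0)–(0.5676, 0.711701, 1.07962)  len=1.3683
  (v7,v0,v8) [--+] → (0.5676, -0.711701, 0)–(0.5676, -1.55238, 0)  len=0.8407
  (v7,v8,v2) [-+-] → (0.5676, -1.55238, 0)–(0.5676, -0.711701, 1.07962)  len=1.3683
  (v8,v0,v1) [+-+] → (0.5676, -0.711701, 0)–(0.5676, 0, 0)  len=0.7117
  (v8,v1,v2) [++-] → (0.5676, 0, 1.48636)–(0.5676, -0.711701, 1.07962)  len=0.8197

Chained into 1 loop(s):
  loop 1: 8 segments, perimeter = 7.4809
Total perimeter = 7.481


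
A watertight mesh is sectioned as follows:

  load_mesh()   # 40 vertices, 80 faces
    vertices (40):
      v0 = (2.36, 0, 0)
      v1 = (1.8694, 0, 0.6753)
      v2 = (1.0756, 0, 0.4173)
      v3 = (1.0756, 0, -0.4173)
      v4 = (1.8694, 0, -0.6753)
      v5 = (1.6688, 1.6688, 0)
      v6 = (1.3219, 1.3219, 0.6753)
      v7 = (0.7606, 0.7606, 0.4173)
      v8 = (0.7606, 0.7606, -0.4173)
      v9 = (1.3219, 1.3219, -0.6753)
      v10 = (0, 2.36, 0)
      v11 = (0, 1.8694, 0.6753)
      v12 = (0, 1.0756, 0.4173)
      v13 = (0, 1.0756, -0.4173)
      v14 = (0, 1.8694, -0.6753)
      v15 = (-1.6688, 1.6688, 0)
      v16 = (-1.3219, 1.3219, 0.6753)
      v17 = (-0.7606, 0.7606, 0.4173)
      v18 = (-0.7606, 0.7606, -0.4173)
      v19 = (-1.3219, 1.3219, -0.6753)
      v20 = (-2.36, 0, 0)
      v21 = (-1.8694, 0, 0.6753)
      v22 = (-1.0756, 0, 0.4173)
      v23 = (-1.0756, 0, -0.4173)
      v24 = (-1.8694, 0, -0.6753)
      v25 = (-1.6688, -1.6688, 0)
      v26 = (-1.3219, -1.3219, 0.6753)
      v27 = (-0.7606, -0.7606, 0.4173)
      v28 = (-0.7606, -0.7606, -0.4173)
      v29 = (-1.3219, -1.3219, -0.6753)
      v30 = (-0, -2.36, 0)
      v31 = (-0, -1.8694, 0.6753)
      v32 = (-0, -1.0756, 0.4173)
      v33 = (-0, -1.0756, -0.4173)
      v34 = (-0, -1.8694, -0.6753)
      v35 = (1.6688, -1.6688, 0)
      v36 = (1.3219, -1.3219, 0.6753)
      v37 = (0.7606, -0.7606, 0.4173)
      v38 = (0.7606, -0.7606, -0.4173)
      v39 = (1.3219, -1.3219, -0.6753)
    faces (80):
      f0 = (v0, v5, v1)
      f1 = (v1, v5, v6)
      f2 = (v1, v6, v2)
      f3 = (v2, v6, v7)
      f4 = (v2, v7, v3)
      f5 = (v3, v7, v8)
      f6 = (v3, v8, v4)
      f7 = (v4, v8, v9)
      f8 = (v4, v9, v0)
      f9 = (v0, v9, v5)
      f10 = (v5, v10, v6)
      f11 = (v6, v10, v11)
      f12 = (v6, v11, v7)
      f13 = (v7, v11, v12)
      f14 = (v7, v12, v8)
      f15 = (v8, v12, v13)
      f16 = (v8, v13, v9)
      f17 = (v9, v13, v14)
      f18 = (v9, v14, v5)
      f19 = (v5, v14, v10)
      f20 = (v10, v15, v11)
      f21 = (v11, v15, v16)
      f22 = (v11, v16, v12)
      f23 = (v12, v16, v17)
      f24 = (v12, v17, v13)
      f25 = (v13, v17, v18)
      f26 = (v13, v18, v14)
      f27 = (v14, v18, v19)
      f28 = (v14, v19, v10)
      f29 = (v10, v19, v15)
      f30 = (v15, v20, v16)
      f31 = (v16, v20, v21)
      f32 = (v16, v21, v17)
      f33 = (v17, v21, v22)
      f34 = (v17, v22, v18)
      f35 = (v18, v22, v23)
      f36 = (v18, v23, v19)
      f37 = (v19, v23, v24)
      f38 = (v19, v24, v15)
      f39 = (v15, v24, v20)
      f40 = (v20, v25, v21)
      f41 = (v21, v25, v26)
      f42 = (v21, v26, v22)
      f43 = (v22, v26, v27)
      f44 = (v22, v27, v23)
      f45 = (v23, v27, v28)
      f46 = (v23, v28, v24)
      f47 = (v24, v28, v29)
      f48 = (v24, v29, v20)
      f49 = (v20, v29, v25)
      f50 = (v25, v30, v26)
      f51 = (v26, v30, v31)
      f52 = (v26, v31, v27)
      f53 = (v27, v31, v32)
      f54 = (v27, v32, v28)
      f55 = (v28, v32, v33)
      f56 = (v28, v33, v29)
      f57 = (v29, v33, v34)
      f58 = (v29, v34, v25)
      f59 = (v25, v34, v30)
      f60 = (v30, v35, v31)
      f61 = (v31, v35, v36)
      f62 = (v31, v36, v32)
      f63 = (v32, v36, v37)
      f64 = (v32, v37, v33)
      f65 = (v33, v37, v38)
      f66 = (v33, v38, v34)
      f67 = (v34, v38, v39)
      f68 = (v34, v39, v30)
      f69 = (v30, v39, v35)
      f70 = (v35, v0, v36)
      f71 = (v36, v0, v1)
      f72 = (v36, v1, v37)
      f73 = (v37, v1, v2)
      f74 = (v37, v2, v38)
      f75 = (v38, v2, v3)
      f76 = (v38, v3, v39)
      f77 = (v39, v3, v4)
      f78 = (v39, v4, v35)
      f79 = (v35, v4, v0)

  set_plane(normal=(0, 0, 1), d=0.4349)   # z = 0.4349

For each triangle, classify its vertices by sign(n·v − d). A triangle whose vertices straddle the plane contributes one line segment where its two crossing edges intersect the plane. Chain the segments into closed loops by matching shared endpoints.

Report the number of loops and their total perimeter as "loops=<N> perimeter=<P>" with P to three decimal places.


loops=2 perimeter=19.433

Straddling triangles (32 of 80):
  (v0,v5,v1) [--+] → (1.79799, 0.594076, 0.4349)–(2.04405, 0, 0.4349)  len=0.6430
  (v1,v5,v6) [+-+] → (1.79799, 0.594076, 0.4349)–(1.44539, 1.44539, 0.4349)  len=0.9214
  (v1,v6,v2) [++-] → (1.0924, 0.0901761, 0.4349)–(1.12975, 0, 0.4349)  len=0.0976
  (v2,v6,v7) [-+-] → (1.0924, 0.0901761, 0.4349)–(0.79889, 0.79889, 0.4349)  len=0.7671
  (v5,v10,v6) [--+] → (0.851317, 1.69145, 0.4349)–(1.44539, 1.44539, 0.4349)  len=0.6430
  (v6,v10,v11) [+-+] → (0.851317, 1.69145, 0.4349)–(0, 2.04405, 0.4349)  len=0.9214
  (v6,v11,v7) [++-] → (0.708714, 0.836239, 0.4349)–(0.79889, 0.79889, 0.4349)  len=0.0976
  (v7,v11,v12) [-+-] → (0.708714, 0.836239, 0.4349)–(0, 1.12975, 0.4349)  len=0.7671
  (v10,v15,v11) [--+] → (-0.594076, 1.79799, 0.4349)–(0, 2.04405, 0.4349)  len=0.6430
  (v11,v15,v16) [+-+] → (-0.594076, 1.79799, 0.4349)–(-1.44539, 1.44539, 0.4349)  len=0.9214
  (v11,v16,v12) [++-] → (-0.0901761, 1.0924, 0.4349)–(0, 1.12975, 0.4349)  len=0.0976
  (v12,v16,v17) [-+-] → (-0.0901761, 1.0924, 0.4349)–(-0.79889, 0.79889, 0.4349)  len=0.7671
  (v15,v20,v16) [--+] → (-1.69145, 0.851317, 0.4349)–(-1.44539, 1.44539, 0.4349)  len=0.6430
  (v16,v20,v21) [+-+] → (-1.69145, 0.851317, 0.4349)–(-2.04405, 0, 0.4349)  len=0.9214
  (v16,v21,v17) [++-] → (-0.836239, 0.708714, 0.4349)–(-0.79889, 0.79889, 0.4349)  len=0.0976
  (v17,v21,v22) [-+-] → (-0.836239, 0.708714, 0.4349)–(-1.12975, 0, 0.4349)  len=0.7671
  (v20,v25,v21) [--+] → (-1.79799, -0.594076, 0.4349)–(-2.04405, 0, 0.4349)  len=0.6430
  (v21,v25,v26) [+-+] → (-1.79799, -0.594076, 0.4349)–(-1.44539, -1.44539, 0.4349)  len=0.9214
  (v21,v26,v22) [++-] → (-1.0924, -0.0901761, 0.4349)–(-1.12975, 0, 0.4349)  len=0.0976
  (v22,v26,v27) [-+-] → (-1.0924, -0.0901761, 0.4349)–(-0.79889, -0.79889, 0.4349)  len=0.7671
  (v25,v30,v26) [--+] → (-0.851317, -1.69145, 0.4349)–(-1.44539, -1.44539, 0.4349)  len=0.6430
  (v26,v30,v31) [+-+] → (-0.851317, -1.69145, 0.4349)–(0, -2.04405, 0.4349)  len=0.9214
  (v26,v31,v27) [++-] → (-0.708714, -0.836239, 0.4349)–(-0.79889, -0.79889, 0.4349)  len=0.0976
  (v27,v31,v32) [-+-] → (-0.708714, -0.836239, 0.4349)–(0, -1.12975, 0.4349)  len=0.7671
  (v30,v35,v31) [--+] → (0.594076, -1.79799, 0.4349)–(0, -2.04405, 0.4349)  len=0.6430
  (v31,v35,v36) [+-+] → (0.594076, -1.79799, 0.4349)–(1.44539, -1.44539, 0.4349)  len=0.9214
  (v31,v36,v32) [++-] → (0.0901761, -1.0924, 0.4349)–(0, -1.12975, 0.4349)  len=0.0976
  (v32,v36,v37) [-+-] → (0.0901761, -1.0924, 0.4349)–(0.79889, -0.79889, 0.4349)  len=0.7671
  (v35,v0,v36) [--+] → (1.69145, -0.851317, 0.4349)–(1.44539, -1.44539, 0.4349)  len=0.6430
  (v36,v0,v1) [+-+] → (1.69145, -0.851317, 0.4349)–(2.04405, 0, 0.4349)  len=0.9214
  (v36,v1,v37) [++-] → (0.836239, -0.708714, 0.4349)–(0.79889, -0.79889, 0.4349)  len=0.0976
  (v37,v1,v2) [-+-] → (0.836239, -0.708714, 0.4349)–(1.12975, 0, 0.4349)  len=0.7671

Chained into 2 loop(s):
  loop 1: 16 segments, perimeter = 12.5157
  loop 2: 16 segments, perimeter = 6.9175
Total perimeter = 19.433


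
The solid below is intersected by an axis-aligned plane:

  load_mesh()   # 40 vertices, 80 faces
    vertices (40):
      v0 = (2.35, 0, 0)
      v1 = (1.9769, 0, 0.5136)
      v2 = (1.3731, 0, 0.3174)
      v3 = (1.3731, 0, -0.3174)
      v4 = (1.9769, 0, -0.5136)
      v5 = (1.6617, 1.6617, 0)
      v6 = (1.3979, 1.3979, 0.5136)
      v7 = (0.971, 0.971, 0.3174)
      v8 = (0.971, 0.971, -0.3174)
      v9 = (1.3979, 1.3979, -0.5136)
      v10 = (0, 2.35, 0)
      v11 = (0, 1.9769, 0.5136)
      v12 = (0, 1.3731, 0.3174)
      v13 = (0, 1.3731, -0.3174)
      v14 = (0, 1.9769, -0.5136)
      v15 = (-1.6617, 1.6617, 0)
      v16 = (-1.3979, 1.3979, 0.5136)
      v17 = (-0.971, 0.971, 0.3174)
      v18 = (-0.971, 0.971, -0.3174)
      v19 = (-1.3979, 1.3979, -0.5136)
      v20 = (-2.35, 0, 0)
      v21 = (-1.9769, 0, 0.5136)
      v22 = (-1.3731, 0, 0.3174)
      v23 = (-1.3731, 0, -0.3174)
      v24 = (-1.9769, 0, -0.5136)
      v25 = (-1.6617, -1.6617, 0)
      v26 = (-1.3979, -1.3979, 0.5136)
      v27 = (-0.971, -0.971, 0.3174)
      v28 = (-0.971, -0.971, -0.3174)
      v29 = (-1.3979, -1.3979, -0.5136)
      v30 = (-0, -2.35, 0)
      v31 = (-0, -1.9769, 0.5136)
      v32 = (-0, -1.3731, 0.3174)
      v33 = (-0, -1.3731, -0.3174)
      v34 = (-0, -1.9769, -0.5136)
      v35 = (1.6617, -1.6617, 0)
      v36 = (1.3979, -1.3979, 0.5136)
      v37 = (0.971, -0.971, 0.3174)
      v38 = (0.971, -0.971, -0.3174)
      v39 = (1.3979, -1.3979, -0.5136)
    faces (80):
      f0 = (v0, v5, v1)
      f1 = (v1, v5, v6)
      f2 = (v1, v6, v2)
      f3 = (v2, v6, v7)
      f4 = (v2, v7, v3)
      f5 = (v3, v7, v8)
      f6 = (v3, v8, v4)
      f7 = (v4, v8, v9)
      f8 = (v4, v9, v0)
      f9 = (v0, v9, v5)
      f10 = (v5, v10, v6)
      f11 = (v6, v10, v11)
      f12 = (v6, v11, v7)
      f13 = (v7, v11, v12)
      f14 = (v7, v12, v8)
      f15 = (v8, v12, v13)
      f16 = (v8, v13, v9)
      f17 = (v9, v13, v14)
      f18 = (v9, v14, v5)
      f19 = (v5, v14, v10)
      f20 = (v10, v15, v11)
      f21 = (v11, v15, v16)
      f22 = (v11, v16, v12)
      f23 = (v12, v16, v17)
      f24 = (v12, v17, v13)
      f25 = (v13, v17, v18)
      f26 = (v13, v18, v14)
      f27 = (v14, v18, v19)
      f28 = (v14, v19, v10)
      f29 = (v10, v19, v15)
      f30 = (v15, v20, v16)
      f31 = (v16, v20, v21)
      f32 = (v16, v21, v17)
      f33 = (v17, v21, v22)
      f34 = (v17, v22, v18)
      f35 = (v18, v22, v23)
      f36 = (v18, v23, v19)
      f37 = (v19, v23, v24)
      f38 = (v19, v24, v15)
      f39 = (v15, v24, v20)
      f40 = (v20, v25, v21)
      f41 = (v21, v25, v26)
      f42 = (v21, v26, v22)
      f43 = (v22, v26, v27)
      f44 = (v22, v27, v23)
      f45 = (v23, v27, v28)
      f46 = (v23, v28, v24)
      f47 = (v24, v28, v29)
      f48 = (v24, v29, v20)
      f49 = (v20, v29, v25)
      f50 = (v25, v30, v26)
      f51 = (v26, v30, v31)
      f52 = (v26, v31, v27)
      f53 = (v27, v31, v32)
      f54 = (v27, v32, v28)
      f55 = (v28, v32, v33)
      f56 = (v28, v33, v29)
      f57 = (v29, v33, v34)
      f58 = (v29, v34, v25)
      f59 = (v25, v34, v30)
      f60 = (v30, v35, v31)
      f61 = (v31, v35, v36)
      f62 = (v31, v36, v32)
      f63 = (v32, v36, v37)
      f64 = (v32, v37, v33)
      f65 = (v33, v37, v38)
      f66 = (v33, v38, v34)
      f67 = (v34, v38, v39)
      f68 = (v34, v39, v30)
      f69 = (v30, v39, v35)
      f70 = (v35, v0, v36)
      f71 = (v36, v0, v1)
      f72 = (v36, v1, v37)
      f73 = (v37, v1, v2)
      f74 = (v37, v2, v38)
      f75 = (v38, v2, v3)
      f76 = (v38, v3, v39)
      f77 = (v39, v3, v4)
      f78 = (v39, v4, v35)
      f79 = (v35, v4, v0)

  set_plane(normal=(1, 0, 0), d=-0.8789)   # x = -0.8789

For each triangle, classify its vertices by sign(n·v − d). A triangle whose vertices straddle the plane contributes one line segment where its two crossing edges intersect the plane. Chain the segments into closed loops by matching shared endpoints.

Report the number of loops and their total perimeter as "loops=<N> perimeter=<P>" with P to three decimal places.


loops=2 perimeter=6.348

Straddling triangles (20 of 80):
  (v10,v15,v11) [+-+] → (-0.8789, 1.98595, 0)–(-0.8789, 1.81019, 0.241949)  len=0.2991
  (v11,v15,v16) [+--] → (-0.8789, 1.81019, 0.241949)–(-0.8789, 1.61287, 0.5136)  len=0.3358
  (v11,v16,v12) [+-+] → (-0.8789, 1.61287, 0.5136)–(-0.8789, 1.38869, 0.440757)  len=0.2357
  (v12,v16,v17) [+--] → (-0.8789, 1.38869, 0.440757)–(-0.8789, 1.00914, 0.3174)  len=0.3991
  (v12,v17,v13) [+-+] → (-0.8789, 1.00914, 0.3174)–(-0.8789, 1.00914, 0.257189)  len=0.0602
  (v13,v17,v18) [+--] → (-0.8789, 1.00914, 0.257189)–(-0.8789, 1.00914, -0.3174)  len=0.5746
  (v13,v18,v14) [+-+] → (-0.8789, 1.00914, -0.3174)–(-0.8789, 1.06641, -0.33601)  len=0.0602
  (v14,v18,v19) [+--] → (-0.8789, 1.06641, -0.33601)–(-0.8789, 1.61287, -0.5136)  len=0.5746
  (v14,v19,v10) [+-+] → (-0.8789, 1.61287, -0.5136)–(-0.8789, 1.75139, -0.322915)  len=0.2357
  (v10,v19,v15) [+--] → (-0.8789, 1.75139, -0.322915)–(-0.8789, 1.98595, 0)  len=0.3991
  (v25,v30,v26) [-+-] → (-0.8789, -1.98595, 0)–(-0.8789, -1.75139, 0.322915)  len=0.3991
  (v26,v30,v31) [-++] → (-0.8789, -1.75139, 0.322915)–(-0.8789, -1.61287, 0.5136)  len=0.2357
  (v26,v31,v27) [-+-] → (-0.8789, -1.61287, 0.5136)–(-0.8789, -1.06641, 0.33601)  len=0.5746
  (v27,v31,v32) [-++] → (-0.8789, -1.06641, 0.33601)–(-0.8789, -1.00914, 0.3174)  len=0.0602
  (v27,v32,v28) [-+-] → (-0.8789, -1.00914, 0.3174)–(-0.8789, -1.00914, -0.257189)  len=0.5746
  (v28,v32,v33) [-++] → (-0.8789, -1.00914, -0.257189)–(-0.8789, -1.00914, -0.3174)  len=0.0602
  (v28,v33,v29) [-+-] → (-0.8789, -1.00914, -0.3174)–(-0.8789, -1.38869, -0.440757)  len=0.3991
  (v29,v33,v34) [-++] → (-0.8789, -1.38869, -0.440757)–(-0.8789, -1.61287, -0.5136)  len=0.2357
  (v29,v34,v25) [-+-] → (-0.8789, -1.61287, -0.5136)–(-0.8789, -1.81019, -0.241949)  len=0.3358
  (v25,v34,v30) [-++] → (-0.8789, -1.81019, -0.241949)–(-0.8789, -1.98595, 0)  len=0.2991

Chained into 2 loop(s):
  loop 1: 10 segments, perimeter = 3.1740
  loop 2: 10 segments, perimeter = 3.1740
Total perimeter = 6.348


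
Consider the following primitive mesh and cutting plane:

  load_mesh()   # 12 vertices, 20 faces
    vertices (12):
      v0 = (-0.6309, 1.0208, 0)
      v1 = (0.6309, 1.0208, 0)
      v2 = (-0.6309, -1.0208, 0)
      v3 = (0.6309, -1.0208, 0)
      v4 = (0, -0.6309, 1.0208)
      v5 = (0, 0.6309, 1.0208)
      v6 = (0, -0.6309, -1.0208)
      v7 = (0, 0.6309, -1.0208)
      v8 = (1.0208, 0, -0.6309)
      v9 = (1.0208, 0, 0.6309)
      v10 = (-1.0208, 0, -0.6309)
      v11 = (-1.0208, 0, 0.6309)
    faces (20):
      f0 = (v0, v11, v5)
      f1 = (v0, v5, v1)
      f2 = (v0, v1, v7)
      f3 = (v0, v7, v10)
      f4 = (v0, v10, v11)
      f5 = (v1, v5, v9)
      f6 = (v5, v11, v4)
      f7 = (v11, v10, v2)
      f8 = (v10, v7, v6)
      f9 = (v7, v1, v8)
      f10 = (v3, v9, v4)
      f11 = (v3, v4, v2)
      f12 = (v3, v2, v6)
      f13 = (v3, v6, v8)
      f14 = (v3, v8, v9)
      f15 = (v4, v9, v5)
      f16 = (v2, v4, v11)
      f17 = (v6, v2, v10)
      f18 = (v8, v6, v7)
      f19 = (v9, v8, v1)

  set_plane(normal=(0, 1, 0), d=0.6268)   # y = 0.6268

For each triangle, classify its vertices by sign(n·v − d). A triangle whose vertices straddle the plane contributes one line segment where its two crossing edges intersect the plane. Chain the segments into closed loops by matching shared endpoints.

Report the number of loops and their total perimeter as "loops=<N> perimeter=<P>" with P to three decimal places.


loops=1 perimeter=5.385

Straddling triangles (10 of 20):
  (v0,v11,v5) [+-+] → (-0.78139, 0.6268, 0.24351)–(-0.00663382, 0.6268, 1.01827)  len=1.0957
  (v0,v7,v10) [++-] → (-0.00663382, 0.6268, -1.01827)–(-0.78139, 0.6268, -0.24351)  len=1.0957
  (v0,v10,v11) [+--] → (-0.78139, 0.6268, -0.24351)–(-0.78139, 0.6268, 0.24351)  len=0.4870
  (v1,v5,v9) [++-] → (0.00663382, 0.6268, 1.01827)–(0.78139, 0.6268, 0.24351)  len=1.0957
  (v5,v11,v4) [+--] → (-0.00663382, 0.6268, 1.01827)–(0, 0.6268, 1.0208)  len=0.0071
  (v10,v7,v6) [-+-] → (-0.00663382, 0.6268, -1.01827)–(0, 0.6268, -1.0208)  len=0.0071
  (v7,v1,v8) [++-] → (0.78139, 0.6268, -0.24351)–(0.00663382, 0.6268, -1.01827)  len=1.0957
  (v4,v9,v5) [--+] → (0.00663382, 0.6268, 1.01827)–(0, 0.6268, 1.0208)  len=0.0071
  (v8,v6,v7) [--+] → (0, 0.6268, -1.0208)–(0.00663382, 0.6268, -1.01827)  len=0.0071
  (v9,v8,v1) [--+] → (0.78139, 0.6268, -0.24351)–(0.78139, 0.6268, 0.24351)  len=0.4870

Chained into 1 loop(s):
  loop 1: 10 segments, perimeter = 5.3851
Total perimeter = 5.385


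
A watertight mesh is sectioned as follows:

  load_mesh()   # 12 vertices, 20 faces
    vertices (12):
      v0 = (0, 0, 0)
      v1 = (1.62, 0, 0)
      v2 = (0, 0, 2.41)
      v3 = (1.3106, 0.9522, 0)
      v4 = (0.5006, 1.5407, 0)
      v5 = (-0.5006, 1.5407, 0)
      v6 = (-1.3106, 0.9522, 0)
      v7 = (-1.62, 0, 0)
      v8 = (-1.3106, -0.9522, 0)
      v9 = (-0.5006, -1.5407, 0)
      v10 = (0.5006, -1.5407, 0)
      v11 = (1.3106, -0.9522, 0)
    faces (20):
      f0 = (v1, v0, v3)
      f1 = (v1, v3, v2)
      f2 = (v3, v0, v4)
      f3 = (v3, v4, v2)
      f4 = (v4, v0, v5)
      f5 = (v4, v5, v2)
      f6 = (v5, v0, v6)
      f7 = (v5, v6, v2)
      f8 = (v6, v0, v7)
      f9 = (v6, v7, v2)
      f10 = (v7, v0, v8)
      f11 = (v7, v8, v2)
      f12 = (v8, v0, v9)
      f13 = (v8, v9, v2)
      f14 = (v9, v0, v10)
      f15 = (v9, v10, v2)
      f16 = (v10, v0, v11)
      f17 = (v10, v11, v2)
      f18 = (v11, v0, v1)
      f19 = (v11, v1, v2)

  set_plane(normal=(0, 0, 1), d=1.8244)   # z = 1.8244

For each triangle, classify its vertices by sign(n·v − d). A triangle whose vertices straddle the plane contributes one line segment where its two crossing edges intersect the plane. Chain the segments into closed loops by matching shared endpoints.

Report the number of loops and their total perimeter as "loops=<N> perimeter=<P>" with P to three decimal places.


Straddling triangles (10 of 20):
  (v1,v3,v2) [--+] → (0.318459, 0.231373, 1.8244)–(0.39364, 0, 1.8244)  len=0.2433
  (v3,v4,v2) [--+] → (0.12164, 0.374371, 1.8244)–(0.318459, 0.231373, 1.8244)  len=0.2433
  (v4,v5,v2) [--+] → (-0.12164, 0.374371, 1.8244)–(0.12164, 0.374371, 1.8244)  len=0.2433
  (v5,v6,v2) [--+] → (-0.318459, 0.231373, 1.8244)–(-0.12164, 0.374371, 1.8244)  len=0.2433
  (v6,v7,v2) [--+] → (-0.39364, 0, 1.8244)–(-0.318459, 0.231373, 1.8244)  len=0.2433
  (v7,v8,v2) [--+] → (-0.318459, -0.231373, 1.8244)–(-0.39364, 0, 1.8244)  len=0.2433
  (v8,v9,v2) [--+] → (-0.12164, -0.374371, 1.8244)–(-0.318459, -0.231373, 1.8244)  len=0.2433
  (v9,v10,v2) [--+] → (0.12164, -0.374371, 1.8244)–(-0.12164, -0.374371, 1.8244)  len=0.2433
  (v10,v11,v2) [--+] → (0.318459, -0.231373, 1.8244)–(0.12164, -0.374371, 1.8244)  len=0.2433
  (v11,v1,v2) [--+] → (0.39364, 0, 1.8244)–(0.318459, -0.231373, 1.8244)  len=0.2433

Chained into 1 loop(s):
  loop 1: 10 segments, perimeter = 2.4328
Total perimeter = 2.433

loops=1 perimeter=2.433


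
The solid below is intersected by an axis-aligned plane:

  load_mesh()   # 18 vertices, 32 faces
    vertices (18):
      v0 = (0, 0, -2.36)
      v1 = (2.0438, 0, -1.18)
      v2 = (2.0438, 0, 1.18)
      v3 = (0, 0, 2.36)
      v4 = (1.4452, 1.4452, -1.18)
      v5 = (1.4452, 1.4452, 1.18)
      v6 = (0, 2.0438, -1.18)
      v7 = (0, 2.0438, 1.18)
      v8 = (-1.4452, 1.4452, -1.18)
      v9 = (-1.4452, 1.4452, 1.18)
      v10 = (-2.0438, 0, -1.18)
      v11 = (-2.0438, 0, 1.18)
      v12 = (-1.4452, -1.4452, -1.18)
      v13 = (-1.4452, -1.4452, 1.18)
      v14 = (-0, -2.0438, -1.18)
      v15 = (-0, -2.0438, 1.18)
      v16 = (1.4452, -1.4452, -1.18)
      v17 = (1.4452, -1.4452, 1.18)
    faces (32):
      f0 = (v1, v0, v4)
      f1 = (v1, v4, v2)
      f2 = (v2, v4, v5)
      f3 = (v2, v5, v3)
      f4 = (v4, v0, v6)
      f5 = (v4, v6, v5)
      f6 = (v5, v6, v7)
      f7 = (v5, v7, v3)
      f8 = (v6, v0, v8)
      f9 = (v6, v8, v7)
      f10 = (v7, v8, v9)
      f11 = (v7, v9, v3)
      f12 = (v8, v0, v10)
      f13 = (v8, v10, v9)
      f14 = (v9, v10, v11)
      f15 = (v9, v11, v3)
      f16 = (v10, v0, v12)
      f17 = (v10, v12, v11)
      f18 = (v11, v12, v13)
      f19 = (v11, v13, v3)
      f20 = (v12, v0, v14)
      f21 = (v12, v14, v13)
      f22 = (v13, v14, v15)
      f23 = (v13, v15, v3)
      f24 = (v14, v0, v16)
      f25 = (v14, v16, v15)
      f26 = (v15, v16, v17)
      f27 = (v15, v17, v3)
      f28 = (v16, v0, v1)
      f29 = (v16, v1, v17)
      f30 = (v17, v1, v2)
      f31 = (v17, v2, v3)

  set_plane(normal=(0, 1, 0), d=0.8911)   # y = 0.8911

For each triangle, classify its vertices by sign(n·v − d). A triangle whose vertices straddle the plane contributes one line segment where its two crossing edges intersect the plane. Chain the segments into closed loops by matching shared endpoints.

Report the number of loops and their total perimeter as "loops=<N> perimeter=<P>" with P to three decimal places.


loops=1 perimeter=12.004

Straddling triangles (12 of 32):
  (v1,v0,v4) [--+] → (0.8911, 0.8911, -1.63242)–(1.67471, 0.8911, -1.18)  len=0.9048
  (v1,v4,v2) [-+-] → (1.67471, 0.8911, -1.18)–(1.67471, 0.8911, -0.275159)  len=0.9048
  (v2,v4,v5) [-++] → (1.67471, 0.8911, -0.275159)–(1.67471, 0.8911, 1.18)  len=1.4552
  (v2,v5,v3) [-+-] → (1.67471, 0.8911, 1.18)–(0.8911, 0.8911, 1.63242)  len=0.9048
  (v4,v0,v6) [+-+] → (0.8911, 0.8911, -1.63242)–(0, 0.8911, -1.84552)  len=0.9162
  (v5,v7,v3) [++-] → (0, 0.8911, 1.84552)–(0.8911, 0.8911, 1.63242)  len=0.9162
  (v6,v0,v8) [+-+] → (0, 0.8911, -1.84552)–(-0.8911, 0.8911, -1.63242)  len=0.9162
  (v7,v9,v3) [++-] → (-0.8911, 0.8911, 1.63242)–(0, 0.8911, 1.84552)  len=0.9162
  (v8,v0,v10) [+--] → (-0.8911, 0.8911, -1.63242)–(-1.67471, 0.8911, -1.18)  len=0.9048
  (v8,v10,v9) [+-+] → (-1.67471, 0.8911, -1.18)–(-1.67471, 0.8911, 0.275159)  len=1.4552
  (v9,v10,v11) [+--] → (-1.67471, 0.8911, 0.275159)–(-1.67471, 0.8911, 1.18)  len=0.9048
  (v9,v11,v3) [+--] → (-1.67471, 0.8911, 1.18)–(-0.8911, 0.8911, 1.63242)  len=0.9048

Chained into 1 loop(s):
  loop 1: 12 segments, perimeter = 12.0042
Total perimeter = 12.004


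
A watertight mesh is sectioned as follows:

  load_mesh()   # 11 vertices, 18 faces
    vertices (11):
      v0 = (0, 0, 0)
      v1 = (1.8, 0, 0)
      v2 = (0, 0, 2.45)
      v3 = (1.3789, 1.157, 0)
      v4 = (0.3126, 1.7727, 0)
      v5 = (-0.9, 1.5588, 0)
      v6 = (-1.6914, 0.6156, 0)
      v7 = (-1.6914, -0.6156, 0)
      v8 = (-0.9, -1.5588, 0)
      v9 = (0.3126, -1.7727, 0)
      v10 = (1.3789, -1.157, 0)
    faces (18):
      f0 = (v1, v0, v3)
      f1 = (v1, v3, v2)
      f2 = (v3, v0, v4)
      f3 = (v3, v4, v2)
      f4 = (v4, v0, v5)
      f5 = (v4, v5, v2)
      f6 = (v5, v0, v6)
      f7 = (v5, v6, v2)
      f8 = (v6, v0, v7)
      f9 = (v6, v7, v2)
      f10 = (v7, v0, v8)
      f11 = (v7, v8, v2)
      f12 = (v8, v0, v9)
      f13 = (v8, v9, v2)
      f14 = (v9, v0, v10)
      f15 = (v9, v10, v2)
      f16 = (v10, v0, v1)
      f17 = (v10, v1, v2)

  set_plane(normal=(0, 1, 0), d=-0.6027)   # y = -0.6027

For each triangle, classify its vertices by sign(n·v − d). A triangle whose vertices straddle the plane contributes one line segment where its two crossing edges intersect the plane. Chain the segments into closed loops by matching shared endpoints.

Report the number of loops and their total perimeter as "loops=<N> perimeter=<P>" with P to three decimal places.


loops=1 perimeter=7.969

Straddling triangles (10 of 18):
  (v6,v0,v7) [++-] → (-1.65596, -0.6027, 0)–(-1.6914, -0.6027, 0)  len=0.0354
  (v6,v7,v2) [+-+] → (-1.6914, -0.6027, 0)–(-1.65596, -0.6027, 0.0513402)  len=0.0624
  (v7,v0,v8) [-+-] → (-1.65596, -0.6027, 0)–(-0.347979, -0.6027, 0)  len=1.3080
  (v7,v8,v2) [--+] → (-0.347979, -0.6027, 1.50272)–(-1.65596, -0.6027, 0.0513402)  len=1.9538
  (v8,v0,v9) [-+-] → (-0.347979, -0.6027, 0)–(0.106281, -0.6027, 0)  len=0.4543
  (v8,v9,v2) [--+] → (0.106281, -0.6027, 1.61702)–(-0.347979, -0.6027, 1.50272)  len=0.4684
  (v9,v0,v10) [-+-] → (0.106281, -0.6027, 0)–(0.718291, -0.6027, 0)  len=0.6120
  (v9,v10,v2) [--+] → (0.718291, -0.6027, 1.17376)–(0.106281, -0.6027, 1.61702)  len=0.7557
  (v10,v0,v1) [-++] → (0.718291, -0.6027, 0)–(1.58064, -0.6027, 0)  len=0.8624
  (v10,v1,v2) [-++] → (1.58064, -0.6027, 0)–(0.718291, -0.6027, 1.17376)  len=1.4565

Chained into 1 loop(s):
  loop 1: 10 segments, perimeter = 7.9688
Total perimeter = 7.969


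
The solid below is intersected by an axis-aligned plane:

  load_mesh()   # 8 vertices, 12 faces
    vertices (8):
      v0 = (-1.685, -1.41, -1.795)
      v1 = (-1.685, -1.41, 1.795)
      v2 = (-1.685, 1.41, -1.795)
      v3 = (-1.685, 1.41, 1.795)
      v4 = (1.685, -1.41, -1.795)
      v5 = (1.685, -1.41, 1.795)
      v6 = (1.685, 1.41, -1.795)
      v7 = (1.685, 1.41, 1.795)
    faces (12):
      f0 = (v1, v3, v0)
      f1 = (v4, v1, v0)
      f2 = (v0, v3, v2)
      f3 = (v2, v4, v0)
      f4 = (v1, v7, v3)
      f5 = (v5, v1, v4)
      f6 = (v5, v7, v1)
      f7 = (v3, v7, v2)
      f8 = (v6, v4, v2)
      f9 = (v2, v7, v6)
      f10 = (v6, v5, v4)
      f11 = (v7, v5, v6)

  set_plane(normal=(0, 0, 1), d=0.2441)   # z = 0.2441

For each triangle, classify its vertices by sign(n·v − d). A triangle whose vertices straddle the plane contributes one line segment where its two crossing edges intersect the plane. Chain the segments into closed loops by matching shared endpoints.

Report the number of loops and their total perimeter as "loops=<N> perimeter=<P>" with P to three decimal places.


Straddling triangles (8 of 12):
  (v1,v3,v0) [++-] → (-1.685, 0.191744, 0.2441)–(-1.685, -1.41, 0.2441)  len=1.6017
  (v4,v1,v0) [-+-] → (-0.229141, -1.41, 0.2441)–(-1.685, -1.41, 0.2441)  len=1.4559
  (v0,v3,v2) [-+-] → (-1.685, 0.191744, 0.2441)–(-1.685, 1.41, 0.2441)  len=1.2183
  (v5,v1,v4) [++-] → (-0.229141, -1.41, 0.2441)–(1.685, -1.41, 0.2441)  len=1.9141
  (v3,v7,v2) [++-] → (0.229141, 1.41, 0.2441)–(-1.685, 1.41, 0.2441)  len=1.9141
  (v2,v7,v6) [-+-] → (0.229141, 1.41, 0.2441)–(1.685, 1.41, 0.2441)  len=1.4559
  (v6,v5,v4) [-+-] → (1.685, -0.191744, 0.2441)–(1.685, -1.41, 0.2441)  len=1.2183
  (v7,v5,v6) [++-] → (1.685, -0.191744, 0.2441)–(1.685, 1.41, 0.2441)  len=1.6017

Chained into 1 loop(s):
  loop 1: 8 segments, perimeter = 12.3800
Total perimeter = 12.380

loops=1 perimeter=12.380


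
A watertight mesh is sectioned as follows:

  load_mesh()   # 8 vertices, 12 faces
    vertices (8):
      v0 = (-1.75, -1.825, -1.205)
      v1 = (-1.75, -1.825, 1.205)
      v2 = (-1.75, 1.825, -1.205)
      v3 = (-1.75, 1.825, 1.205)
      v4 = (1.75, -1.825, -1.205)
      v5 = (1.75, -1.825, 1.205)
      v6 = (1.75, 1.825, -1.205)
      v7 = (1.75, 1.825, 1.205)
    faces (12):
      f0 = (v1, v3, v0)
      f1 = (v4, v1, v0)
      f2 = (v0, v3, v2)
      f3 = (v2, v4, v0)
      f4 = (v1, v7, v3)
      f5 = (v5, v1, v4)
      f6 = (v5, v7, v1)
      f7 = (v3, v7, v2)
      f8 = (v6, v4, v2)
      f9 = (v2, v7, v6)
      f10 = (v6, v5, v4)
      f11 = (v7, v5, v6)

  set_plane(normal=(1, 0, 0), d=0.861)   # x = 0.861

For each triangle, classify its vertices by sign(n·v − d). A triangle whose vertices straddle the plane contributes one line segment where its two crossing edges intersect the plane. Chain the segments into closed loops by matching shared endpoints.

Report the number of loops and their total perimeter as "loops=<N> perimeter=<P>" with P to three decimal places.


Straddling triangles (8 of 12):
  (v4,v1,v0) [+--] → (0.861, -1.825, -0.59286)–(0.861, -1.825, -1.205)  len=0.6121
  (v2,v4,v0) [-+-] → (0.861, -0.8979, -1.205)–(0.861, -1.825, -1.205)  len=0.9271
  (v1,v7,v3) [-+-] → (0.861, 0.8979, 1.205)–(0.861, 1.825, 1.205)  len=0.9271
  (v5,v1,v4) [+-+] → (0.861, -1.825, 1.205)–(0.861, -1.825, -0.59286)  len=1.7979
  (v5,v7,v1) [++-] → (0.861, 0.8979, 1.205)–(0.861, -1.825, 1.205)  len=2.7229
  (v3,v7,v2) [-+-] → (0.861, 1.825, 1.205)–(0.861, 1.825, 0.59286)  len=0.6121
  (v6,v4,v2) [++-] → (0.861, -0.8979, -1.205)–(0.861, 1.825, -1.205)  len=2.7229
  (v2,v7,v6) [-++] → (0.861, 1.825, 0.59286)–(0.861, 1.825, -1.205)  len=1.7979

Chained into 1 loop(s):
  loop 1: 8 segments, perimeter = 12.1200
Total perimeter = 12.120

loops=1 perimeter=12.120


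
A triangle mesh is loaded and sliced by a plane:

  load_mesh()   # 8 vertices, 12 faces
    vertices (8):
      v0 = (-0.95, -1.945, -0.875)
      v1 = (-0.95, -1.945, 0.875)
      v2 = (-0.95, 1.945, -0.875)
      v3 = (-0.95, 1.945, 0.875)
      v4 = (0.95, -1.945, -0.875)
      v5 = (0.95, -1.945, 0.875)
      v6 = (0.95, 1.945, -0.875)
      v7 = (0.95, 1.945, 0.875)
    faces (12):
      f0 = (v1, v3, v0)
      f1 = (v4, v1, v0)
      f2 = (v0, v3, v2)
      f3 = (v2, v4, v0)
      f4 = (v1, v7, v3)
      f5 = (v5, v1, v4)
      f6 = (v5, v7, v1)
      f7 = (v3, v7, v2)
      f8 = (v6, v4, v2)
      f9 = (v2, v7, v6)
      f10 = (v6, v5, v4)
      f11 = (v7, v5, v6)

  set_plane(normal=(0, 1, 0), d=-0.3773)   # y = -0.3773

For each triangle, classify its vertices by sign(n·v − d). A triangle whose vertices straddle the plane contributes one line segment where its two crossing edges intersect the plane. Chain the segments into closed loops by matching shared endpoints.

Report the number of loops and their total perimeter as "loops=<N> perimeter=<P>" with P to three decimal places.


loops=1 perimeter=7.300

Straddling triangles (8 of 12):
  (v1,v3,v0) [-+-] → (-0.95, -0.3773, 0.875)–(-0.95, -0.3773, -0.169737)  len=1.0447
  (v0,v3,v2) [-++] → (-0.95, -0.3773, -0.169737)–(-0.95, -0.3773, -0.875)  len=0.7053
  (v2,v4,v0) [+--] → (0.184285, -0.3773, -0.875)–(-0.95, -0.3773, -0.875)  len=1.1343
  (v1,v7,v3) [-++] → (-0.184285, -0.3773, 0.875)–(-0.95, -0.3773, 0.875)  len=0.7657
  (v5,v7,v1) [-+-] → (0.95, -0.3773, 0.875)–(-0.184285, -0.3773, 0.875)  len=1.1343
  (v6,v4,v2) [+-+] → (0.95, -0.3773, -0.875)–(0.184285, -0.3773, -0.875)  len=0.7657
  (v6,v5,v4) [+--] → (0.95, -0.3773, 0.169737)–(0.95, -0.3773, -0.875)  len=1.0447
  (v7,v5,v6) [+-+] → (0.95, -0.3773, 0.875)–(0.95, -0.3773, 0.169737)  len=0.7053

Chained into 1 loop(s):
  loop 1: 8 segments, perimeter = 7.3000
Total perimeter = 7.300


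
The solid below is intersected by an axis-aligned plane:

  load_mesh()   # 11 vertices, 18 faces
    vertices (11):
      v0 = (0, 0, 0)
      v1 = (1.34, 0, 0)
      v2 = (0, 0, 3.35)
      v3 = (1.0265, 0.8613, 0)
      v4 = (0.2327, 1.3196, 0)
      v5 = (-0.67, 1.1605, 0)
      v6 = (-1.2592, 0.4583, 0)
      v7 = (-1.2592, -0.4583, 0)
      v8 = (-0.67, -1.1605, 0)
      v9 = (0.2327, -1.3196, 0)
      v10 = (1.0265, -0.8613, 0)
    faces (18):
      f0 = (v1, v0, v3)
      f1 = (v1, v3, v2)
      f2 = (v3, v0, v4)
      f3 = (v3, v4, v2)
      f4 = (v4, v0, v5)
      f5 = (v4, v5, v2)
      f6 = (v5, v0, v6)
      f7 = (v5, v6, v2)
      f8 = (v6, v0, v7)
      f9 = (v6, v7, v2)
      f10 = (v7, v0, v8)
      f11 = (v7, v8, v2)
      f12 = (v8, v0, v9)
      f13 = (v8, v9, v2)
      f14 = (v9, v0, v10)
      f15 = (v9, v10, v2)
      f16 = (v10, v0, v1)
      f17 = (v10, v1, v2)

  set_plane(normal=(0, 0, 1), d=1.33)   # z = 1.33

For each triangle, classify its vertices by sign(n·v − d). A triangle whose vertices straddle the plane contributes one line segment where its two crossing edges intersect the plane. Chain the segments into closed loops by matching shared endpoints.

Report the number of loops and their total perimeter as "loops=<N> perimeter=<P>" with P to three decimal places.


Straddling triangles (9 of 18):
  (v1,v3,v2) [--+] → (0.618964, 0.519351, 1.33)–(0.808, 0, 1.33)  len=0.5527
  (v3,v4,v2) [--+] → (0.140315, 0.795699, 1.33)–(0.618964, 0.519351, 1.33)  len=0.5527
  (v4,v5,v2) [--+] → (-0.404, 0.699764, 1.33)–(0.140315, 0.795699, 1.33)  len=0.5527
  (v5,v6,v2) [--+] → (-0.759279, 0.276348, 1.33)–(-0.404, 0.699764, 1.33)  len=0.5527
  (v6,v7,v2) [--+] → (-0.759279, -0.276348, 1.33)–(-0.759279, 0.276348, 1.33)  len=0.5527
  (v7,v8,v2) [--+] → (-0.404, -0.699764, 1.33)–(-0.759279, -0.276348, 1.33)  len=0.5527
  (v8,v9,v2) [--+] → (0.140315, -0.795699, 1.33)–(-0.404, -0.699764, 1.33)  len=0.5527
  (v9,v10,v2) [--+] → (0.618964, -0.519351, 1.33)–(0.140315, -0.795699, 1.33)  len=0.5527
  (v10,v1,v2) [--+] → (0.808, 0, 1.33)–(0.618964, -0.519351, 1.33)  len=0.5527

Chained into 1 loop(s):
  loop 1: 9 segments, perimeter = 4.9743
Total perimeter = 4.974

loops=1 perimeter=4.974


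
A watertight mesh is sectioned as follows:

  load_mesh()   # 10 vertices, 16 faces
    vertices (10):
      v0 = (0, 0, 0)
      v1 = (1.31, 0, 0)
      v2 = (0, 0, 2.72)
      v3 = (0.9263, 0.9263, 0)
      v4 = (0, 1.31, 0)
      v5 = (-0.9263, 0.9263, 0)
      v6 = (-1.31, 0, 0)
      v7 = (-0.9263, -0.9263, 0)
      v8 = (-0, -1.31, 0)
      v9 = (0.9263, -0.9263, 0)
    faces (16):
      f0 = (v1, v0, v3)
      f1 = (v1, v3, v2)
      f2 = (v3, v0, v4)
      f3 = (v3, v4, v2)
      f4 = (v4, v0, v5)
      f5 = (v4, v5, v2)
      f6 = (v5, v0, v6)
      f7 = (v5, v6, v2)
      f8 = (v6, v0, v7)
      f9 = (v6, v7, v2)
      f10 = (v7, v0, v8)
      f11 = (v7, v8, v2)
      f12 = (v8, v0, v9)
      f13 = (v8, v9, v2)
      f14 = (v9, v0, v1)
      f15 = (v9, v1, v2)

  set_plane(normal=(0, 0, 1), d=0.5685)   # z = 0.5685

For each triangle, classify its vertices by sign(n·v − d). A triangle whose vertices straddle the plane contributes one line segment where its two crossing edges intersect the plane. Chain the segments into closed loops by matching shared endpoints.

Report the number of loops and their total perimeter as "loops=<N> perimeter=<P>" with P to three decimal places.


Straddling triangles (8 of 16):
  (v1,v3,v2) [--+] → (0.732696, 0.732696, 0.5685)–(1.0362, 0, 0.5685)  len=0.7931
  (v3,v4,v2) [--+] → (0, 1.0362, 0.5685)–(0.732696, 0.732696, 0.5685)  len=0.7931
  (v4,v5,v2) [--+] → (-0.732696, 0.732696, 0.5685)–(0, 1.0362, 0.5685)  len=0.7931
  (v5,v6,v2) [--+] → (-1.0362, 0, 0.5685)–(-0.732696, 0.732696, 0.5685)  len=0.7931
  (v6,v7,v2) [--+] → (-0.732696, -0.732696, 0.5685)–(-1.0362, 0, 0.5685)  len=0.7931
  (v7,v8,v2) [--+] → (0, -1.0362, 0.5685)–(-0.732696, -0.732696, 0.5685)  len=0.7931
  (v8,v9,v2) [--+] → (0.732696, -0.732696, 0.5685)–(0, -1.0362, 0.5685)  len=0.7931
  (v9,v1,v2) [--+] → (1.0362, 0, 0.5685)–(0.732696, -0.732696, 0.5685)  len=0.7931

Chained into 1 loop(s):
  loop 1: 8 segments, perimeter = 6.3446
Total perimeter = 6.345

loops=1 perimeter=6.345


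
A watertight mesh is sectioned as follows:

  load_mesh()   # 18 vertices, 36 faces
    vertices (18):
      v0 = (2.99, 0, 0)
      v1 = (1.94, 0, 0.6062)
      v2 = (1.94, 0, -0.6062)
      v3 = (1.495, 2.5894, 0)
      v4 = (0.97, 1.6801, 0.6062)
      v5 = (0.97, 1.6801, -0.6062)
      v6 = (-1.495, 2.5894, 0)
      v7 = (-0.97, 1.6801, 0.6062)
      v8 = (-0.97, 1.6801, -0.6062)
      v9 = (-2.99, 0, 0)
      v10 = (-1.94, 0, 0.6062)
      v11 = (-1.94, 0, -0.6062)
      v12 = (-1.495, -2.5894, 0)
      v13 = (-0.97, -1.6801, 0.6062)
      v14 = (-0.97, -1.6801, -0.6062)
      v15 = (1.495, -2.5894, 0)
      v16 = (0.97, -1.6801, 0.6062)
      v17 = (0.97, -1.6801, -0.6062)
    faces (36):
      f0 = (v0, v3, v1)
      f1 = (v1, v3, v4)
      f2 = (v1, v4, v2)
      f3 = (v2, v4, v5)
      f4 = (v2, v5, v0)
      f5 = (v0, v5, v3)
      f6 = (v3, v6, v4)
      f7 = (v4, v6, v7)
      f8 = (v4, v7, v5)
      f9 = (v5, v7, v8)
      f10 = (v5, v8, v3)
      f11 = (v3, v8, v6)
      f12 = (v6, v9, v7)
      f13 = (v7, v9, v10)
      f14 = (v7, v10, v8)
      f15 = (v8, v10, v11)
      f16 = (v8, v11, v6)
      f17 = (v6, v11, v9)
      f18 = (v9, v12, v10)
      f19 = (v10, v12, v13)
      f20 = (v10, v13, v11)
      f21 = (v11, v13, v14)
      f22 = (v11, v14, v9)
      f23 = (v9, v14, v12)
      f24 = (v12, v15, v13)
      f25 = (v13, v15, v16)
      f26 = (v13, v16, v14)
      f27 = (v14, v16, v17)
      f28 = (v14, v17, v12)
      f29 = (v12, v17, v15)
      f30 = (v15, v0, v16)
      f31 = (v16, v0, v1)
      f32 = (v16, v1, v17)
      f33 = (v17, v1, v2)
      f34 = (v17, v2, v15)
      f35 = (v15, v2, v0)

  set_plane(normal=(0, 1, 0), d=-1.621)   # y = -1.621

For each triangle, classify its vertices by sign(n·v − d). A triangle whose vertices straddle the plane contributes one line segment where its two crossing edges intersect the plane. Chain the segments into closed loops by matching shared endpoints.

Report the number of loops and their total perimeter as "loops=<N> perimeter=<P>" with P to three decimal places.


Straddling triangles (12 of 36):
  (v9,v12,v10) [+-+] → (-2.05411, -1.621, 0)–(-1.66142, -1.621, 0.22671)  len=0.4534
  (v10,v12,v13) [+--] → (-1.66142, -1.621, 0.22671)–(-1.00412, -1.621, 0.6062)  len=0.7590
  (v10,v13,v11) [+-+] → (-1.00412, -1.621, 0.6062)–(-1.00412, -1.621, 0.563552)  len=0.0426
  (v11,v13,v14) [+--] → (-1.00412, -1.621, 0.563552)–(-1.00412, -1.621, -0.6062)  len=1.1698
  (v11,v14,v9) [+-+] → (-1.00412, -1.621, -0.6062)–(-1.04106, -1.621, -0.584876)  len=0.0426
  (v9,v14,v12) [+--] → (-1.04106, -1.621, -0.584876)–(-2.05411, -1.621, 0)  len=1.1698
  (v15,v0,v16) [-+-] → (2.05411, -1.621, 0)–(1.04106, -1.621, 0.584876)  len=1.1698
  (v16,v0,v1) [-++] → (1.04106, -1.621, 0.584876)–(1.00412, -1.621, 0.6062)  len=0.0426
  (v16,v1,v17) [-+-] → (1.00412, -1.621, 0.6062)–(1.00412, -1.621, -0.563552)  len=1.1698
  (v17,v1,v2) [-++] → (1.00412, -1.621, -0.563552)–(1.00412, -1.621, -0.6062)  len=0.0426
  (v17,v2,v15) [-+-] → (1.00412, -1.621, -0.6062)–(1.66142, -1.621, -0.22671)  len=0.7590
  (v15,v2,v0) [-++] → (1.66142, -1.621, -0.22671)–(2.05411, -1.621, 0)  len=0.4534

Chained into 2 loop(s):
  loop 1: 6 segments, perimeter = 3.6372
  loop 2: 6 segments, perimeter = 3.6372
Total perimeter = 7.274

loops=2 perimeter=7.274
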